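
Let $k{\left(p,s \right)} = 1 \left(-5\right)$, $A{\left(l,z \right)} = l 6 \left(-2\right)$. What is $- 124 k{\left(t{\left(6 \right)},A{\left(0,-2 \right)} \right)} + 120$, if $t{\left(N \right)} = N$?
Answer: $740$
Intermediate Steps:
$A{\left(l,z \right)} = - 12 l$ ($A{\left(l,z \right)} = 6 l \left(-2\right) = - 12 l$)
$k{\left(p,s \right)} = -5$
$- 124 k{\left(t{\left(6 \right)},A{\left(0,-2 \right)} \right)} + 120 = \left(-124\right) \left(-5\right) + 120 = 620 + 120 = 740$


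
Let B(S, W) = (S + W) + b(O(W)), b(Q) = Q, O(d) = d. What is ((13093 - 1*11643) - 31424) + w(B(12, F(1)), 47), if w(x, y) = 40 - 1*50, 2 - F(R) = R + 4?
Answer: -29984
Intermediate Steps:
F(R) = -2 - R (F(R) = 2 - (R + 4) = 2 - (4 + R) = 2 + (-4 - R) = -2 - R)
B(S, W) = S + 2*W (B(S, W) = (S + W) + W = S + 2*W)
w(x, y) = -10 (w(x, y) = 40 - 50 = -10)
((13093 - 1*11643) - 31424) + w(B(12, F(1)), 47) = ((13093 - 1*11643) - 31424) - 10 = ((13093 - 11643) - 31424) - 10 = (1450 - 31424) - 10 = -29974 - 10 = -29984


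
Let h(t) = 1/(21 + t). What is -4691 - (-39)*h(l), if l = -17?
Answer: -18725/4 ≈ -4681.3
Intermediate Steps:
-4691 - (-39)*h(l) = -4691 - (-39)/(21 - 17) = -4691 - (-39)/4 = -4691 - 1*(-39/4) = -4691 + 39/4 = -18725/4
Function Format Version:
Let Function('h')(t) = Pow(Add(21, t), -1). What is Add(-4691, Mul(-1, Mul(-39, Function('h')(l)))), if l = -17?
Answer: Rational(-18725, 4) ≈ -4681.3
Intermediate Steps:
Add(-4691, Mul(-1, Mul(-39, Function('h')(l)))) = Add(-4691, Mul(-1, Mul(-39, Pow(Add(21, -17), -1)))) = Add(-4691, Mul(-1, Mul(-39, Pow(4, -1)))) = Add(-4691, Mul(-1, Mul(-39, Rational(1, 4)))) = Add(-4691, Mul(-1, Rational(-39, 4))) = Add(-4691, Rational(39, 4)) = Rational(-18725, 4)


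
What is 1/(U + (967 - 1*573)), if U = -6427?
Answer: -1/6033 ≈ -0.00016575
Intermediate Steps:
1/(U + (967 - 1*573)) = 1/(-6427 + (967 - 1*573)) = 1/(-6427 + (967 - 573)) = 1/(-6427 + 394) = 1/(-6033) = -1/6033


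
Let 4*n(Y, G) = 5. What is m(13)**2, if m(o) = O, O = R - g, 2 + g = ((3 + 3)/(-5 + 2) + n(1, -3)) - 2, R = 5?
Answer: 1521/16 ≈ 95.063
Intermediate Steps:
n(Y, G) = 5/4 (n(Y, G) = (1/4)*5 = 5/4)
g = -19/4 (g = -2 + (((3 + 3)/(-5 + 2) + 5/4) - 2) = -2 + ((6/(-3) + 5/4) - 2) = -2 + ((6*(-1/3) + 5/4) - 2) = -2 + ((-2 + 5/4) - 2) = -2 + (-3/4 - 2) = -2 - 11/4 = -19/4 ≈ -4.7500)
O = 39/4 (O = 5 - 1*(-19/4) = 5 + 19/4 = 39/4 ≈ 9.7500)
m(o) = 39/4
m(13)**2 = (39/4)**2 = 1521/16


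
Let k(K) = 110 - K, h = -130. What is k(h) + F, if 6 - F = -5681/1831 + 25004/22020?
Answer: 2499423454/10079655 ≈ 247.97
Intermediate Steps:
F = 80306254/10079655 (F = 6 - (-5681/1831 + 25004/22020) = 6 - (-5681*1/1831 + 25004*(1/22020)) = 6 - (-5681/1831 + 6251/5505) = 6 - 1*(-19828324/10079655) = 6 + 19828324/10079655 = 80306254/10079655 ≈ 7.9672)
k(h) + F = (110 - 1*(-130)) + 80306254/10079655 = (110 + 130) + 80306254/10079655 = 240 + 80306254/10079655 = 2499423454/10079655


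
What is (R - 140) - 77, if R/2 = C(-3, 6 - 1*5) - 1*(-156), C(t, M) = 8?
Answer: 111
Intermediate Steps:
R = 328 (R = 2*(8 - 1*(-156)) = 2*(8 + 156) = 2*164 = 328)
(R - 140) - 77 = (328 - 140) - 77 = 188 - 77 = 111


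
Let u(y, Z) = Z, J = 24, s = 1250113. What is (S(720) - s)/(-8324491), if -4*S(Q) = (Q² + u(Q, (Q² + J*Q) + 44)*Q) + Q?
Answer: 97810213/8324491 ≈ 11.750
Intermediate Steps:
S(Q) = -Q/4 - Q²/4 - Q*(44 + Q² + 24*Q)/4 (S(Q) = -((Q² + ((Q² + 24*Q) + 44)*Q) + Q)/4 = -((Q² + (44 + Q² + 24*Q)*Q) + Q)/4 = -((Q² + Q*(44 + Q² + 24*Q)) + Q)/4 = -(Q + Q² + Q*(44 + Q² + 24*Q))/4 = -Q/4 - Q²/4 - Q*(44 + Q² + 24*Q)/4)
(S(720) - s)/(-8324491) = (-¼*720*(45 + 720² + 25*720) - 1*1250113)/(-8324491) = (-¼*720*(45 + 518400 + 18000) - 1250113)*(-1/8324491) = (-¼*720*536445 - 1250113)*(-1/8324491) = (-96560100 - 1250113)*(-1/8324491) = -97810213*(-1/8324491) = 97810213/8324491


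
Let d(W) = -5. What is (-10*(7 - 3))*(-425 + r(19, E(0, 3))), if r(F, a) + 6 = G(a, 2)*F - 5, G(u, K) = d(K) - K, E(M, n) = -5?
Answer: 22760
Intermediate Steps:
G(u, K) = -5 - K
r(F, a) = -11 - 7*F (r(F, a) = -6 + ((-5 - 1*2)*F - 5) = -6 + ((-5 - 2)*F - 5) = -6 + (-7*F - 5) = -6 + (-5 - 7*F) = -11 - 7*F)
(-10*(7 - 3))*(-425 + r(19, E(0, 3))) = (-10*(7 - 3))*(-425 + (-11 - 7*19)) = (-10*4)*(-425 + (-11 - 133)) = -40*(-425 - 144) = -40*(-569) = 22760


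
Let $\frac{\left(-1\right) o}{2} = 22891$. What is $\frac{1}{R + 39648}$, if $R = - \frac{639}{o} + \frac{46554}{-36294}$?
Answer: $\frac{276935318}{10979580130837} \approx 2.5223 \cdot 10^{-5}$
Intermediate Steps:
$o = -45782$ ($o = \left(-2\right) 22891 = -45782$)
$R = - \frac{351357227}{276935318}$ ($R = - \frac{639}{-45782} + \frac{46554}{-36294} = \left(-639\right) \left(- \frac{1}{45782}\right) + 46554 \left(- \frac{1}{36294}\right) = \frac{639}{45782} - \frac{7759}{6049} = - \frac{351357227}{276935318} \approx -1.2687$)
$\frac{1}{R + 39648} = \frac{1}{- \frac{351357227}{276935318} + 39648} = \frac{1}{\frac{10979580130837}{276935318}} = \frac{276935318}{10979580130837}$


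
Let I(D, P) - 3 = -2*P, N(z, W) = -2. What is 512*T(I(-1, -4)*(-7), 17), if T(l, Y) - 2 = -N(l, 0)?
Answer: 2048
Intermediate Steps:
I(D, P) = 3 - 2*P
T(l, Y) = 4 (T(l, Y) = 2 - 1*(-2) = 2 + 2 = 4)
512*T(I(-1, -4)*(-7), 17) = 512*4 = 2048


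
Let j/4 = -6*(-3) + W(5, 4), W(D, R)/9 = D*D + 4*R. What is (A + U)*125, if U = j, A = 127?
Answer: 209375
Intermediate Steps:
W(D, R) = 9*D**2 + 36*R (W(D, R) = 9*(D*D + 4*R) = 9*(D**2 + 4*R) = 9*D**2 + 36*R)
j = 1548 (j = 4*(-6*(-3) + (9*5**2 + 36*4)) = 4*(18 + (9*25 + 144)) = 4*(18 + (225 + 144)) = 4*(18 + 369) = 4*387 = 1548)
U = 1548
(A + U)*125 = (127 + 1548)*125 = 1675*125 = 209375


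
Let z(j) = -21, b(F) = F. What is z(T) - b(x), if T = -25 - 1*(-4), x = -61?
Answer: 40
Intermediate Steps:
T = -21 (T = -25 + 4 = -21)
z(T) - b(x) = -21 - 1*(-61) = -21 + 61 = 40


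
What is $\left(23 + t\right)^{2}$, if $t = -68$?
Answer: $2025$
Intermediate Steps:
$\left(23 + t\right)^{2} = \left(23 - 68\right)^{2} = \left(-45\right)^{2} = 2025$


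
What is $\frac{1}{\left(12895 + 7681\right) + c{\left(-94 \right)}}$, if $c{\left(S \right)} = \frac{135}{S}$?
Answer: $\frac{94}{1934009} \approx 4.8604 \cdot 10^{-5}$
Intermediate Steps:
$\frac{1}{\left(12895 + 7681\right) + c{\left(-94 \right)}} = \frac{1}{\left(12895 + 7681\right) + \frac{135}{-94}} = \frac{1}{20576 + 135 \left(- \frac{1}{94}\right)} = \frac{1}{20576 - \frac{135}{94}} = \frac{1}{\frac{1934009}{94}} = \frac{94}{1934009}$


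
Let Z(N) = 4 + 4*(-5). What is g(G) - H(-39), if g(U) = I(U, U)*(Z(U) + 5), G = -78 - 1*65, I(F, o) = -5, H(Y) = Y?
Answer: 94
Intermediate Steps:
Z(N) = -16 (Z(N) = 4 - 20 = -16)
G = -143 (G = -78 - 65 = -143)
g(U) = 55 (g(U) = -5*(-16 + 5) = -5*(-11) = 55)
g(G) - H(-39) = 55 - 1*(-39) = 55 + 39 = 94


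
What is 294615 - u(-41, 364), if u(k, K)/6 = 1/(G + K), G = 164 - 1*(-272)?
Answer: 117845997/400 ≈ 2.9462e+5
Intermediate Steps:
G = 436 (G = 164 + 272 = 436)
u(k, K) = 6/(436 + K)
294615 - u(-41, 364) = 294615 - 6/(436 + 364) = 294615 - 6/800 = 294615 - 1*3/400 = 294615 - 3/400 = 117845997/400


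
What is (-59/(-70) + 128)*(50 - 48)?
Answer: 9019/35 ≈ 257.69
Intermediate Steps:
(-59/(-70) + 128)*(50 - 48) = (-59*(-1/70) + 128)*2 = (59/70 + 128)*2 = (9019/70)*2 = 9019/35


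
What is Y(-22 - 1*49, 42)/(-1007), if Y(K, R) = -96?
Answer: 96/1007 ≈ 0.095333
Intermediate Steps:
Y(-22 - 1*49, 42)/(-1007) = -96/(-1007) = -96*(-1/1007) = 96/1007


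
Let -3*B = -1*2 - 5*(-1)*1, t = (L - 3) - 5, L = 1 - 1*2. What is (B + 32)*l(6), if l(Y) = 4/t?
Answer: -124/9 ≈ -13.778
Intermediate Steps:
L = -1 (L = 1 - 2 = -1)
t = -9 (t = (-1 - 3) - 5 = -4 - 5 = -9)
l(Y) = -4/9 (l(Y) = 4/(-9) = 4*(-1/9) = -4/9)
B = -1 (B = -(-1*2 - 5*(-1)*1)/3 = -(-2 + 5*1)/3 = -(-2 + 5)/3 = -1/3*3 = -1)
(B + 32)*l(6) = (-1 + 32)*(-4/9) = 31*(-4/9) = -124/9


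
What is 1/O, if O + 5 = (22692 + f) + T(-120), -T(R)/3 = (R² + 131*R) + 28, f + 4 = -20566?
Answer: 1/5993 ≈ 0.00016686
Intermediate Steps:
f = -20570 (f = -4 - 20566 = -20570)
T(R) = -84 - 393*R - 3*R² (T(R) = -3*((R² + 131*R) + 28) = -3*(28 + R² + 131*R) = -84 - 393*R - 3*R²)
O = 5993 (O = -5 + ((22692 - 20570) + (-84 - 393*(-120) - 3*(-120)²)) = -5 + (2122 + (-84 + 47160 - 3*14400)) = -5 + (2122 + (-84 + 47160 - 43200)) = -5 + (2122 + 3876) = -5 + 5998 = 5993)
1/O = 1/5993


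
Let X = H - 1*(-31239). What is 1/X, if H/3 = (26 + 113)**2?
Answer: 1/89202 ≈ 1.1211e-5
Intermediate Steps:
H = 57963 (H = 3*(26 + 113)**2 = 3*139**2 = 3*19321 = 57963)
X = 89202 (X = 57963 - 1*(-31239) = 57963 + 31239 = 89202)
1/X = 1/89202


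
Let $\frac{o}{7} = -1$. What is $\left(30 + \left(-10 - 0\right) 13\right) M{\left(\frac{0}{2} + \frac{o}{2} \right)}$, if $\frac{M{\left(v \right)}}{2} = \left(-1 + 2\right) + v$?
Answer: $500$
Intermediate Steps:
$o = -7$ ($o = 7 \left(-1\right) = -7$)
$M{\left(v \right)} = 2 + 2 v$ ($M{\left(v \right)} = 2 \left(\left(-1 + 2\right) + v\right) = 2 \left(1 + v\right) = 2 + 2 v$)
$\left(30 + \left(-10 - 0\right) 13\right) M{\left(\frac{0}{2} + \frac{o}{2} \right)} = \left(30 + \left(-10 - 0\right) 13\right) \left(2 + 2 \left(\frac{0}{2} - \frac{7}{2}\right)\right) = \left(30 + \left(-10 + 0\right) 13\right) \left(2 + 2 \left(0 \cdot \frac{1}{2} - \frac{7}{2}\right)\right) = \left(30 - 130\right) \left(2 + 2 \left(0 - \frac{7}{2}\right)\right) = \left(30 - 130\right) \left(2 + 2 \left(- \frac{7}{2}\right)\right) = - 100 \left(2 - 7\right) = \left(-100\right) \left(-5\right) = 500$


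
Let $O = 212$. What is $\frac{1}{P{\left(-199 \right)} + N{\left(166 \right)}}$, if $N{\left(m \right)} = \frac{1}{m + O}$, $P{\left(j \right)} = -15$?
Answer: $- \frac{378}{5669} \approx -0.066678$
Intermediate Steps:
$N{\left(m \right)} = \frac{1}{212 + m}$ ($N{\left(m \right)} = \frac{1}{m + 212} = \frac{1}{212 + m}$)
$\frac{1}{P{\left(-199 \right)} + N{\left(166 \right)}} = \frac{1}{-15 + \frac{1}{212 + 166}} = \frac{1}{-15 + \frac{1}{378}} = \frac{1}{- \frac{5669}{378}} = - \frac{378}{5669}$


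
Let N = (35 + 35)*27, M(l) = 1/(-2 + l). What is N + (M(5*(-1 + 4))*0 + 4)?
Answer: 1894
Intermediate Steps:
N = 1890 (N = 70*27 = 1890)
N + (M(5*(-1 + 4))*0 + 4) = 1890 + (0/(-2 + 5*(-1 + 4)) + 4) = 1890 + (0/(-2 + 5*3) + 4) = 1890 + (0/(-2 + 15) + 4) = 1890 + (0/13 + 4) = 1890 + ((1/13)*0 + 4) = 1890 + (0 + 4) = 1890 + 4 = 1894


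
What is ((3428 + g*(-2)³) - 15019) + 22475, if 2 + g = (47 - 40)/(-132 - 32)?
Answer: 446914/41 ≈ 10900.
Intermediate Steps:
g = -335/164 (g = -2 + (47 - 40)/(-132 - 32) = -2 + 7/(-164) = -2 + 7*(-1/164) = -2 - 7/164 = -335/164 ≈ -2.0427)
((3428 + g*(-2)³) - 15019) + 22475 = ((3428 - 335/164*(-2)³) - 15019) + 22475 = ((3428 - 335/164*(-8)) - 15019) + 22475 = ((3428 + 670/41) - 15019) + 22475 = (141218/41 - 15019) + 22475 = -474561/41 + 22475 = 446914/41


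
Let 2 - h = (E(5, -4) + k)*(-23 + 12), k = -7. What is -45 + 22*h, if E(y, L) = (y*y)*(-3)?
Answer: -19845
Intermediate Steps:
E(y, L) = -3*y² (E(y, L) = y²*(-3) = -3*y²)
h = -900 (h = 2 - (-3*5² - 7)*(-23 + 12) = 2 - (-3*25 - 7)*(-11) = 2 - (-75 - 7)*(-11) = 2 - (-82)*(-11) = 2 - 1*902 = 2 - 902 = -900)
-45 + 22*h = -45 + 22*(-900) = -45 - 19800 = -19845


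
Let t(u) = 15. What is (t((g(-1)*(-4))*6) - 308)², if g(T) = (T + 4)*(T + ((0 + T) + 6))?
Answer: 85849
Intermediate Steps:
g(T) = (4 + T)*(6 + 2*T) (g(T) = (4 + T)*(T + (T + 6)) = (4 + T)*(T + (6 + T)) = (4 + T)*(6 + 2*T))
(t((g(-1)*(-4))*6) - 308)² = (15 - 308)² = (-293)² = 85849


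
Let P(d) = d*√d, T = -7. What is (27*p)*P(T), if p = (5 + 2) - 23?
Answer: 3024*I*√7 ≈ 8000.8*I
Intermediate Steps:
P(d) = d^(3/2)
p = -16 (p = 7 - 23 = -16)
(27*p)*P(T) = (27*(-16))*(-7)^(3/2) = -(-3024)*I*√7 = 3024*I*√7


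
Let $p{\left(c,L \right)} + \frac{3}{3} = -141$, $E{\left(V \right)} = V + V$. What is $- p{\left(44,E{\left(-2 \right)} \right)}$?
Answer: $142$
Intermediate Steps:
$E{\left(V \right)} = 2 V$
$p{\left(c,L \right)} = -142$ ($p{\left(c,L \right)} = -1 - 141 = -142$)
$- p{\left(44,E{\left(-2 \right)} \right)} = \left(-1\right) \left(-142\right) = 142$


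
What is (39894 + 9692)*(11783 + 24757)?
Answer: 1811872440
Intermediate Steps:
(39894 + 9692)*(11783 + 24757) = 49586*36540 = 1811872440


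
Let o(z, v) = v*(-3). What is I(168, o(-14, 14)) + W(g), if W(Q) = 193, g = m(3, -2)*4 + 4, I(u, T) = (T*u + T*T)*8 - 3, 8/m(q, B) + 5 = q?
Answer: -42146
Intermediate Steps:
o(z, v) = -3*v
m(q, B) = 8/(-5 + q)
I(u, T) = -3 + 8*T**2 + 8*T*u (I(u, T) = (T*u + T**2)*8 - 3 = (T**2 + T*u)*8 - 3 = (8*T**2 + 8*T*u) - 3 = -3 + 8*T**2 + 8*T*u)
g = -12 (g = (8/(-5 + 3))*4 + 4 = (8/(-2))*4 + 4 = (8*(-1/2))*4 + 4 = -4*4 + 4 = -16 + 4 = -12)
I(168, o(-14, 14)) + W(g) = (-3 + 8*(-3*14)**2 + 8*(-3*14)*168) + 193 = (-3 + 8*(-42)**2 + 8*(-42)*168) + 193 = (-3 + 8*1764 - 56448) + 193 = (-3 + 14112 - 56448) + 193 = -42339 + 193 = -42146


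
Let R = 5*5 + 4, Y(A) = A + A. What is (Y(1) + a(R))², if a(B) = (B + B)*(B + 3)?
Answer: 3452164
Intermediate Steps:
Y(A) = 2*A
R = 29 (R = 25 + 4 = 29)
a(B) = 2*B*(3 + B) (a(B) = (2*B)*(3 + B) = 2*B*(3 + B))
(Y(1) + a(R))² = (2*1 + 2*29*(3 + 29))² = (2 + 2*29*32)² = (2 + 1856)² = 1858² = 3452164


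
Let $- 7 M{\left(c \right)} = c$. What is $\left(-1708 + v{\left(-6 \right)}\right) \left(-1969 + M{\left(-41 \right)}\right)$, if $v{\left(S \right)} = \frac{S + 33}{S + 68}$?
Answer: $\frac{727425899}{217} \approx 3.3522 \cdot 10^{6}$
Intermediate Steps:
$v{\left(S \right)} = \frac{33 + S}{68 + S}$
$M{\left(c \right)} = - \frac{c}{7}$
$\left(-1708 + v{\left(-6 \right)}\right) \left(-1969 + M{\left(-41 \right)}\right) = \left(-1708 + \frac{33 - 6}{68 - 6}\right) \left(-1969 - - \frac{41}{7}\right) = \left(-1708 + \frac{1}{62} \cdot 27\right) \left(-1969 + \frac{41}{7}\right) = \left(-1708 + \frac{1}{62} \cdot 27\right) \left(- \frac{13742}{7}\right) = \left(-1708 + \frac{27}{62}\right) \left(- \frac{13742}{7}\right) = \left(- \frac{105869}{62}\right) \left(- \frac{13742}{7}\right) = \frac{727425899}{217}$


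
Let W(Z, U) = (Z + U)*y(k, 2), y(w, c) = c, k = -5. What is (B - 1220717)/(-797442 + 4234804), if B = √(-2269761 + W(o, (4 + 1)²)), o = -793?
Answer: -1220717/3437362 + 7*I*√46353/3437362 ≈ -0.35513 + 0.00043844*I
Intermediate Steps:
W(Z, U) = 2*U + 2*Z (W(Z, U) = (Z + U)*2 = (U + Z)*2 = 2*U + 2*Z)
B = 7*I*√46353 (B = √(-2269761 + (2*(4 + 1)² + 2*(-793))) = √(-2269761 + (2*5² - 1586)) = √(-2269761 + (2*25 - 1586)) = √(-2269761 + (50 - 1586)) = √(-2269761 - 1536) = √(-2271297) = 7*I*√46353 ≈ 1507.1*I)
(B - 1220717)/(-797442 + 4234804) = (7*I*√46353 - 1220717)/(-797442 + 4234804) = (-1220717 + 7*I*√46353)/3437362 = (-1220717 + 7*I*√46353)*(1/3437362) = -1220717/3437362 + 7*I*√46353/3437362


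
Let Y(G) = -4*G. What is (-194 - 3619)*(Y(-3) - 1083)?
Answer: 4083723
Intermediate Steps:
(-194 - 3619)*(Y(-3) - 1083) = (-194 - 3619)*(-4*(-3) - 1083) = -3813*(12 - 1083) = -3813*(-1071) = 4083723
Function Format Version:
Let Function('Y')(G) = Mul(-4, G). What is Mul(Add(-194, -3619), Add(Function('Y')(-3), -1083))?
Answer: 4083723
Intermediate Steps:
Mul(Add(-194, -3619), Add(Function('Y')(-3), -1083)) = Mul(Add(-194, -3619), Add(Mul(-4, -3), -1083)) = Mul(-3813, Add(12, -1083)) = Mul(-3813, -1071) = 4083723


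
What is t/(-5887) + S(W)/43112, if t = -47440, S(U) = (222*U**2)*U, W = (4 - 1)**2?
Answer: 1498986793/126900172 ≈ 11.812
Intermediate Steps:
W = 9 (W = 3**2 = 9)
S(U) = 222*U**3
t/(-5887) + S(W)/43112 = -47440/(-5887) + (222*9**3)/43112 = -47440*(-1/5887) + (222*729)*(1/43112) = 47440/5887 + 161838*(1/43112) = 47440/5887 + 80919/21556 = 1498986793/126900172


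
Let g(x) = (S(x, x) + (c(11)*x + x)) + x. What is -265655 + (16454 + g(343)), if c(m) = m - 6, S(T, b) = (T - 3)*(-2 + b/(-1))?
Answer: -364100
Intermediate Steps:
S(T, b) = (-3 + T)*(-2 - b) (S(T, b) = (-3 + T)*(-2 + b*(-1)) = (-3 + T)*(-2 - b))
c(m) = -6 + m
g(x) = 6 - x² + 8*x (g(x) = ((6 - 2*x + 3*x - x*x) + ((-6 + 11)*x + x)) + x = ((6 - 2*x + 3*x - x²) + (5*x + x)) + x = ((6 + x - x²) + 6*x) + x = (6 - x² + 7*x) + x = 6 - x² + 8*x)
-265655 + (16454 + g(343)) = -265655 + (16454 + (6 - 1*343² + 8*343)) = -265655 + (16454 + (6 - 1*117649 + 2744)) = -265655 + (16454 + (6 - 117649 + 2744)) = -265655 + (16454 - 114899) = -265655 - 98445 = -364100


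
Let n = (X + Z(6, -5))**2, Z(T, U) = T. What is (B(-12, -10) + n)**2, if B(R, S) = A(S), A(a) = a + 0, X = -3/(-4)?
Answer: 323761/256 ≈ 1264.7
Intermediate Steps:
X = 3/4 (X = -3*(-1/4) = 3/4 ≈ 0.75000)
n = 729/16 (n = (3/4 + 6)**2 = (27/4)**2 = 729/16 ≈ 45.563)
A(a) = a
B(R, S) = S
(B(-12, -10) + n)**2 = (-10 + 729/16)**2 = (569/16)**2 = 323761/256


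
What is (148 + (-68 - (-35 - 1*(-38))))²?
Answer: 5929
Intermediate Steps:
(148 + (-68 - (-35 - 1*(-38))))² = (148 + (-68 - (-35 + 38)))² = (148 + (-68 - 1*3))² = (148 + (-68 - 3))² = (148 - 71)² = 77² = 5929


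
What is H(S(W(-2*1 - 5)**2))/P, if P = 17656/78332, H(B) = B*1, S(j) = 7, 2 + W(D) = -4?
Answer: 137081/4414 ≈ 31.056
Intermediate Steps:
W(D) = -6 (W(D) = -2 - 4 = -6)
H(B) = B
P = 4414/19583 (P = 17656*(1/78332) = 4414/19583 ≈ 0.22540)
H(S(W(-2*1 - 5)**2))/P = 7/(4414/19583) = 7*(19583/4414) = 137081/4414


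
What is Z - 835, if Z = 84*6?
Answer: -331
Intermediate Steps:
Z = 504
Z - 835 = 504 - 835 = -331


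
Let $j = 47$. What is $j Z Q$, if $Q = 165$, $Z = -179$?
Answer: $-1388145$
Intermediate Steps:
$j Z Q = 47 \left(-179\right) 165 = \left(-8413\right) 165 = -1388145$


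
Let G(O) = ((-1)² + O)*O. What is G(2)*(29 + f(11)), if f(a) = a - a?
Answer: 174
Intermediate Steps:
f(a) = 0
G(O) = O*(1 + O) (G(O) = (1 + O)*O = O*(1 + O))
G(2)*(29 + f(11)) = (2*(1 + 2))*(29 + 0) = (2*3)*29 = 6*29 = 174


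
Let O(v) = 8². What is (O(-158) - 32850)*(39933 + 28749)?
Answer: -2251808052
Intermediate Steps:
O(v) = 64
(O(-158) - 32850)*(39933 + 28749) = (64 - 32850)*(39933 + 28749) = -32786*68682 = -2251808052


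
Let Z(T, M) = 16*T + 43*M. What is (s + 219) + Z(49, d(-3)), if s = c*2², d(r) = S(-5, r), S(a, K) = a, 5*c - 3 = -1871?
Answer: -3532/5 ≈ -706.40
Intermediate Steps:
c = -1868/5 (c = ⅗ + (⅕)*(-1871) = ⅗ - 1871/5 = -1868/5 ≈ -373.60)
d(r) = -5
s = -7472/5 (s = -1868/5*2² = -1868/5*4 = -7472/5 ≈ -1494.4)
(s + 219) + Z(49, d(-3)) = (-7472/5 + 219) + (16*49 + 43*(-5)) = -6377/5 + (784 - 215) = -6377/5 + 569 = -3532/5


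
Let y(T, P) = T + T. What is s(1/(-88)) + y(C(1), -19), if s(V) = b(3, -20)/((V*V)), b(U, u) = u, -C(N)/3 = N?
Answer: -154886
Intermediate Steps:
C(N) = -3*N
s(V) = -20/V²
y(T, P) = 2*T
s(1/(-88)) + y(C(1), -19) = -20/(1/(-88))² + 2*(-3*1) = -20/(-1/88)² + 2*(-3) = -20*7744 - 6 = -154880 - 6 = -154886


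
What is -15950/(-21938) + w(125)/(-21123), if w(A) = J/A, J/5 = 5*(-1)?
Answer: 842290594/1158490935 ≈ 0.72706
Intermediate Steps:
J = -25 (J = 5*(5*(-1)) = 5*(-5) = -25)
w(A) = -25/A
-15950/(-21938) + w(125)/(-21123) = -15950/(-21938) - 25/125/(-21123) = -15950*(-1/21938) - 25*1/125*(-1/21123) = 7975/10969 - 1/5*(-1/21123) = 7975/10969 + 1/105615 = 842290594/1158490935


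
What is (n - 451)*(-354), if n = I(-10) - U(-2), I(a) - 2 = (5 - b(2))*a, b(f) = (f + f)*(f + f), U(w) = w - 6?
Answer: 117174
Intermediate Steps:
U(w) = -6 + w
b(f) = 4*f² (b(f) = (2*f)*(2*f) = 4*f²)
I(a) = 2 - 11*a (I(a) = 2 + (5 - 4*2²)*a = 2 + (5 - 4*4)*a = 2 + (5 - 1*16)*a = 2 + (5 - 16)*a = 2 - 11*a)
n = 120 (n = (2 - 11*(-10)) - (-6 - 2) = (2 + 110) - 1*(-8) = 112 + 8 = 120)
(n - 451)*(-354) = (120 - 451)*(-354) = -331*(-354) = 117174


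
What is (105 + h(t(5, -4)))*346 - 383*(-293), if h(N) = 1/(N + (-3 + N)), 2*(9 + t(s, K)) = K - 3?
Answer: 2079513/14 ≈ 1.4854e+5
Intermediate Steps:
t(s, K) = -21/2 + K/2 (t(s, K) = -9 + (K - 3)/2 = -9 + (-3 + K)/2 = -9 + (-3/2 + K/2) = -21/2 + K/2)
h(N) = 1/(-3 + 2*N)
(105 + h(t(5, -4)))*346 - 383*(-293) = (105 + 1/(-3 + 2*(-21/2 + (1/2)*(-4))))*346 - 383*(-293) = (105 + 1/(-3 + 2*(-21/2 - 2)))*346 - 1*(-112219) = (105 + 1/(-3 + 2*(-25/2)))*346 + 112219 = (105 + 1/(-3 - 25))*346 + 112219 = (105 + 1/(-28))*346 + 112219 = (105 - 1/28)*346 + 112219 = (2939/28)*346 + 112219 = 508447/14 + 112219 = 2079513/14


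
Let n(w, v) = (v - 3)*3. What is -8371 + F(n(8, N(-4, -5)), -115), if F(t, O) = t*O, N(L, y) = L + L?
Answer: -4576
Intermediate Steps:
N(L, y) = 2*L
n(w, v) = -9 + 3*v (n(w, v) = (-3 + v)*3 = -9 + 3*v)
F(t, O) = O*t
-8371 + F(n(8, N(-4, -5)), -115) = -8371 - 115*(-9 + 3*(2*(-4))) = -8371 - 115*(-9 + 3*(-8)) = -8371 - 115*(-9 - 24) = -8371 - 115*(-33) = -8371 + 3795 = -4576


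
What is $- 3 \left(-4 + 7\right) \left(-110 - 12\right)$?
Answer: $1098$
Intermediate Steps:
$- 3 \left(-4 + 7\right) \left(-110 - 12\right) = \left(-3\right) 3 \left(-122\right) = \left(-9\right) \left(-122\right) = 1098$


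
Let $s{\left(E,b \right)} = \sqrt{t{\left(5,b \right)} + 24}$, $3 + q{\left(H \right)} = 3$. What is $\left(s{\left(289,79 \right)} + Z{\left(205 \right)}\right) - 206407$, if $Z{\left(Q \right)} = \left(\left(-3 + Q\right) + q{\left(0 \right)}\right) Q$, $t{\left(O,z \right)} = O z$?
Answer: $-164997 + \sqrt{419} \approx -1.6498 \cdot 10^{5}$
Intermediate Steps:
$q{\left(H \right)} = 0$ ($q{\left(H \right)} = -3 + 3 = 0$)
$s{\left(E,b \right)} = \sqrt{24 + 5 b}$ ($s{\left(E,b \right)} = \sqrt{5 b + 24} = \sqrt{24 + 5 b}$)
$Z{\left(Q \right)} = Q \left(-3 + Q\right)$ ($Z{\left(Q \right)} = \left(\left(-3 + Q\right) + 0\right) Q = \left(-3 + Q\right) Q = Q \left(-3 + Q\right)$)
$\left(s{\left(289,79 \right)} + Z{\left(205 \right)}\right) - 206407 = \left(\sqrt{24 + 5 \cdot 79} + 205 \left(-3 + 205\right)\right) - 206407 = \left(\sqrt{24 + 395} + 205 \cdot 202\right) - 206407 = \left(\sqrt{419} + 41410\right) - 206407 = \left(41410 + \sqrt{419}\right) - 206407 = -164997 + \sqrt{419}$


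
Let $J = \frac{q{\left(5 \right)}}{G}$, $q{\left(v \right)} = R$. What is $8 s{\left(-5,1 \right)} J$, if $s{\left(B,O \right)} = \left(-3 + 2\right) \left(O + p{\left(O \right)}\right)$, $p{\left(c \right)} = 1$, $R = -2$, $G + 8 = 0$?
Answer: $-4$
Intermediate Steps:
$G = -8$ ($G = -8 + 0 = -8$)
$q{\left(v \right)} = -2$
$s{\left(B,O \right)} = -1 - O$ ($s{\left(B,O \right)} = \left(-3 + 2\right) \left(O + 1\right) = - (1 + O) = -1 - O$)
$J = \frac{1}{4}$ ($J = - \frac{2}{-8} = \left(-2\right) \left(- \frac{1}{8}\right) = \frac{1}{4} \approx 0.25$)
$8 s{\left(-5,1 \right)} J = 8 \left(-1 - 1\right) \frac{1}{4} = 8 \left(-2\right) \frac{1}{4} = \left(-16\right) \frac{1}{4} = -4$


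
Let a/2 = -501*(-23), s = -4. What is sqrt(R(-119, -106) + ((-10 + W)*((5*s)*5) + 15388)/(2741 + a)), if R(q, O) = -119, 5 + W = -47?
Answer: 7*I*sqrt(1603564595)/25787 ≈ 10.87*I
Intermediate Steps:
W = -52 (W = -5 - 47 = -52)
a = 23046 (a = 2*(-501*(-23)) = 2*11523 = 23046)
sqrt(R(-119, -106) + ((-10 + W)*((5*s)*5) + 15388)/(2741 + a)) = sqrt(-119 + ((-10 - 52)*((5*(-4))*5) + 15388)/(2741 + 23046)) = sqrt(-119 + (-(-1240)*5 + 15388)/25787) = sqrt(-119 + (-62*(-100) + 15388)*(1/25787)) = sqrt(-119 + (6200 + 15388)*(1/25787)) = sqrt(-119 + 21588*(1/25787)) = sqrt(-119 + 21588/25787) = sqrt(-3047065/25787) = 7*I*sqrt(1603564595)/25787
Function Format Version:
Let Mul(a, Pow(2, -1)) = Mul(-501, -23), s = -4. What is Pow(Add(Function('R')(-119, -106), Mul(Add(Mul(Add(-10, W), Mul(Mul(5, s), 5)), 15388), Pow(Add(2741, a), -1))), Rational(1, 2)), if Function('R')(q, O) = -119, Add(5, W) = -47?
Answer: Mul(Rational(7, 25787), I, Pow(1603564595, Rational(1, 2))) ≈ Mul(10.870, I)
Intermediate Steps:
W = -52 (W = Add(-5, -47) = -52)
a = 23046 (a = Mul(2, Mul(-501, -23)) = Mul(2, 11523) = 23046)
Pow(Add(Function('R')(-119, -106), Mul(Add(Mul(Add(-10, W), Mul(Mul(5, s), 5)), 15388), Pow(Add(2741, a), -1))), Rational(1, 2)) = Pow(Add(-119, Mul(Add(Mul(Add(-10, -52), Mul(Mul(5, -4), 5)), 15388), Pow(Add(2741, 23046), -1))), Rational(1, 2)) = Pow(Add(-119, Mul(Add(Mul(-62, Mul(-20, 5)), 15388), Pow(25787, -1))), Rational(1, 2)) = Pow(Add(-119, Mul(Add(Mul(-62, -100), 15388), Rational(1, 25787))), Rational(1, 2)) = Pow(Add(-119, Mul(Add(6200, 15388), Rational(1, 25787))), Rational(1, 2)) = Pow(Add(-119, Mul(21588, Rational(1, 25787))), Rational(1, 2)) = Pow(Add(-119, Rational(21588, 25787)), Rational(1, 2)) = Pow(Rational(-3047065, 25787), Rational(1, 2)) = Mul(Rational(7, 25787), I, Pow(1603564595, Rational(1, 2)))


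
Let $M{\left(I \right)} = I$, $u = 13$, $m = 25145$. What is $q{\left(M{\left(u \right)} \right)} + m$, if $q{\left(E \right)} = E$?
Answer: $25158$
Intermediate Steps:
$q{\left(M{\left(u \right)} \right)} + m = 13 + 25145 = 25158$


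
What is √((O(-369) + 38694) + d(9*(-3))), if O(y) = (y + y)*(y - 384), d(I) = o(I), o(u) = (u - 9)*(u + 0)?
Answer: 2*√148845 ≈ 771.61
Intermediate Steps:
o(u) = u*(-9 + u) (o(u) = (-9 + u)*u = u*(-9 + u))
d(I) = I*(-9 + I)
O(y) = 2*y*(-384 + y) (O(y) = (2*y)*(-384 + y) = 2*y*(-384 + y))
√((O(-369) + 38694) + d(9*(-3))) = √((2*(-369)*(-384 - 369) + 38694) + (9*(-3))*(-9 + 9*(-3))) = √((2*(-369)*(-753) + 38694) - 27*(-9 - 27)) = √((555714 + 38694) - 27*(-36)) = √(594408 + 972) = √595380 = 2*√148845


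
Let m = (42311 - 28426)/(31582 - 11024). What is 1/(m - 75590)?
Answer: -20558/1553965335 ≈ -1.3229e-5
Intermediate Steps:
m = 13885/20558 ≈ 0.67541
1/(m - 75590) = 1/(13885/20558 - 75590) = 1/(-1553965335/20558) = -20558/1553965335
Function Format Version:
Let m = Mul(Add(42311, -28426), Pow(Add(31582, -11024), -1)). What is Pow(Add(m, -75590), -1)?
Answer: Rational(-20558, 1553965335) ≈ -1.3229e-5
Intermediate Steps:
m = Rational(13885, 20558) (m = Mul(13885, Pow(20558, -1)) = Mul(13885, Rational(1, 20558)) = Rational(13885, 20558) ≈ 0.67541)
Pow(Add(m, -75590), -1) = Pow(Add(Rational(13885, 20558), -75590), -1) = Pow(Rational(-1553965335, 20558), -1) = Rational(-20558, 1553965335)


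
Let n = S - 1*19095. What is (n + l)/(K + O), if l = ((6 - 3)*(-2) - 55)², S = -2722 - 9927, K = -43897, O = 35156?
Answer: 28023/8741 ≈ 3.2059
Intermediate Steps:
S = -12649
n = -31744 (n = -12649 - 1*19095 = -12649 - 19095 = -31744)
l = 3721 (l = (3*(-2) - 55)² = (-6 - 55)² = (-61)² = 3721)
(n + l)/(K + O) = (-31744 + 3721)/(-43897 + 35156) = -28023/(-8741) = -28023*(-1/8741) = 28023/8741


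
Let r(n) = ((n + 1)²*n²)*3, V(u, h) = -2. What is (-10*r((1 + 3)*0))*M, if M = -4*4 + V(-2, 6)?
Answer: 0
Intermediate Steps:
M = -18 (M = -4*4 - 2 = -16 - 2 = -18)
r(n) = 3*n²*(1 + n)² (r(n) = ((1 + n)²*n²)*3 = (n²*(1 + n)²)*3 = 3*n²*(1 + n)²)
(-10*r((1 + 3)*0))*M = -30*((1 + 3)*0)²*(1 + (1 + 3)*0)²*(-18) = -30*(4*0)²*(1 + 4*0)²*(-18) = -30*0²*(1 + 0)²*(-18) = -30*0*1²*(-18) = -30*0*(-18) = -10*0*(-18) = 0*(-18) = 0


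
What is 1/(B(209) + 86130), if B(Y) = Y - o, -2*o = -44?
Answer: 1/86317 ≈ 1.1585e-5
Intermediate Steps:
o = 22 (o = -1/2*(-44) = 22)
B(Y) = -22 + Y (B(Y) = Y - 1*22 = Y - 22 = -22 + Y)
1/(B(209) + 86130) = 1/((-22 + 209) + 86130) = 1/(187 + 86130) = 1/86317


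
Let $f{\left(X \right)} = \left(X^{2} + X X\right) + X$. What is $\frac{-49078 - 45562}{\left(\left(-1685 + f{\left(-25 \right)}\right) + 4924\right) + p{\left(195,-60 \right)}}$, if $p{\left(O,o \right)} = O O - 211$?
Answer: $- \frac{47320}{21139} \approx -2.2385$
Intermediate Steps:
$f{\left(X \right)} = X + 2 X^{2}$ ($f{\left(X \right)} = \left(X^{2} + X^{2}\right) + X = 2 X^{2} + X = X + 2 X^{2}$)
$p{\left(O,o \right)} = -211 + O^{2}$ ($p{\left(O,o \right)} = O^{2} - 211 = -211 + O^{2}$)
$\frac{-49078 - 45562}{\left(\left(-1685 + f{\left(-25 \right)}\right) + 4924\right) + p{\left(195,-60 \right)}} = \frac{-49078 - 45562}{\left(\left(-1685 - 25 \left(1 + 2 \left(-25\right)\right)\right) + 4924\right) - \left(211 - 195^{2}\right)} = - \frac{94640}{\left(\left(-1685 - 25 \left(1 - 50\right)\right) + 4924\right) + \left(-211 + 38025\right)} = - \frac{94640}{\left(\left(-1685 - -1225\right) + 4924\right) + 37814} = - \frac{94640}{\left(\left(-1685 + 1225\right) + 4924\right) + 37814} = - \frac{94640}{\left(-460 + 4924\right) + 37814} = - \frac{94640}{4464 + 37814} = - \frac{94640}{42278} = \left(-94640\right) \frac{1}{42278} = - \frac{47320}{21139}$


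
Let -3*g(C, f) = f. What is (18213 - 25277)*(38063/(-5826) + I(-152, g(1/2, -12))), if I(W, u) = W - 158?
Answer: 6513442436/2913 ≈ 2.2360e+6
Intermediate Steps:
g(C, f) = -f/3
I(W, u) = -158 + W
(18213 - 25277)*(38063/(-5826) + I(-152, g(1/2, -12))) = (18213 - 25277)*(38063/(-5826) + (-158 - 152)) = -7064*(38063*(-1/5826) - 310) = -7064*(-38063/5826 - 310) = -7064*(-1844123/5826) = 6513442436/2913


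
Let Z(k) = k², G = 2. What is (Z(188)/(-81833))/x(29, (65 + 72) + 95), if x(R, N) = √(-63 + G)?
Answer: 35344*I*√61/4991813 ≈ 0.0553*I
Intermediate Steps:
x(R, N) = I*√61 (x(R, N) = √(-63 + 2) = √(-61) = I*√61)
(Z(188)/(-81833))/x(29, (65 + 72) + 95) = (188²/(-81833))/((I*√61)) = (35344*(-1/81833))*(-I*√61/61) = -(-35344)*I*√61/4991813 = 35344*I*√61/4991813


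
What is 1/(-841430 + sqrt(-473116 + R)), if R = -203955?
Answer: -841430/708005121971 - I*sqrt(677071)/708005121971 ≈ -1.1885e-6 - 1.1622e-9*I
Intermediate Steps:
1/(-841430 + sqrt(-473116 + R)) = 1/(-841430 + sqrt(-473116 - 203955)) = 1/(-841430 + sqrt(-677071)) = 1/(-841430 + I*sqrt(677071))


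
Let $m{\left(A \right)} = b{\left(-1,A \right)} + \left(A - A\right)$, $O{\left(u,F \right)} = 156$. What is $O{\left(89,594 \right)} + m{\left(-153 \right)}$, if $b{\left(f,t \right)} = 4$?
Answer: $160$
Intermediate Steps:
$m{\left(A \right)} = 4$ ($m{\left(A \right)} = 4 + \left(A - A\right) = 4 + 0 = 4$)
$O{\left(89,594 \right)} + m{\left(-153 \right)} = 156 + 4 = 160$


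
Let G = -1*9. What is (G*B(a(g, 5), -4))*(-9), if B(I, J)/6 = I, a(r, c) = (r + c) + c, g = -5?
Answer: 2430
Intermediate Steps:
a(r, c) = r + 2*c (a(r, c) = (c + r) + c = r + 2*c)
G = -9
B(I, J) = 6*I
(G*B(a(g, 5), -4))*(-9) = -54*(-5 + 2*5)*(-9) = -54*(-5 + 10)*(-9) = -54*5*(-9) = -9*30*(-9) = -270*(-9) = 2430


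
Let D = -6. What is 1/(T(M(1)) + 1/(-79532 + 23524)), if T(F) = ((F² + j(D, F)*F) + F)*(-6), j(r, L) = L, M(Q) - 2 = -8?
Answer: -56008/22179169 ≈ -0.0025253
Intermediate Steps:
M(Q) = -6 (M(Q) = 2 - 8 = -6)
T(F) = -12*F² - 6*F (T(F) = ((F² + F*F) + F)*(-6) = ((F² + F²) + F)*(-6) = (2*F² + F)*(-6) = (F + 2*F²)*(-6) = -12*F² - 6*F)
1/(T(M(1)) + 1/(-79532 + 23524)) = 1/(-6*(-6)*(1 + 2*(-6)) + 1/(-79532 + 23524)) = 1/(-6*(-6)*(1 - 12) + 1/(-56008)) = 1/(-6*(-6)*(-11) - 1/56008) = 1/(-396 - 1/56008) = 1/(-22179169/56008) = -56008/22179169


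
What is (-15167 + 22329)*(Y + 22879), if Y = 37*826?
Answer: 382744442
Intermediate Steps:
Y = 30562
(-15167 + 22329)*(Y + 22879) = (-15167 + 22329)*(30562 + 22879) = 7162*53441 = 382744442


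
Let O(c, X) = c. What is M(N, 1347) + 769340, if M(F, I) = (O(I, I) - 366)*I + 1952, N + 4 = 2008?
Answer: 2092699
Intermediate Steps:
N = 2004 (N = -4 + 2008 = 2004)
M(F, I) = 1952 + I*(-366 + I) (M(F, I) = (I - 366)*I + 1952 = (-366 + I)*I + 1952 = I*(-366 + I) + 1952 = 1952 + I*(-366 + I))
M(N, 1347) + 769340 = (1952 + 1347² - 366*1347) + 769340 = (1952 + 1814409 - 493002) + 769340 = 1323359 + 769340 = 2092699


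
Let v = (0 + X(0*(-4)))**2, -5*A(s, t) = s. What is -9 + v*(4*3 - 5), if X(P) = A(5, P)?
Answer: -2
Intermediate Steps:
A(s, t) = -s/5
X(P) = -1 (X(P) = -1/5*5 = -1)
v = 1 (v = (0 - 1)**2 = (-1)**2 = 1)
-9 + v*(4*3 - 5) = -9 + 1*(4*3 - 5) = -9 + 1*(12 - 5) = -9 + 1*7 = -9 + 7 = -2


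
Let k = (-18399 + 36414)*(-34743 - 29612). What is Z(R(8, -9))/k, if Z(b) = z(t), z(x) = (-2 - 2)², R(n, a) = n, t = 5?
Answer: -16/1159355325 ≈ -1.3801e-8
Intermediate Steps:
k = -1159355325 (k = 18015*(-64355) = -1159355325)
z(x) = 16 (z(x) = (-4)² = 16)
Z(b) = 16
Z(R(8, -9))/k = 16/(-1159355325) = 16*(-1/1159355325) = -16/1159355325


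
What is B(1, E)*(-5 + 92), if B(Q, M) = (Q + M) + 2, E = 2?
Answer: 435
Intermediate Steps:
B(Q, M) = 2 + M + Q (B(Q, M) = (M + Q) + 2 = 2 + M + Q)
B(1, E)*(-5 + 92) = (2 + 2 + 1)*(-5 + 92) = 5*87 = 435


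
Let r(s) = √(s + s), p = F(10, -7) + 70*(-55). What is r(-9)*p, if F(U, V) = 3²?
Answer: -11523*I*√2 ≈ -16296.0*I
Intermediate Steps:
F(U, V) = 9
p = -3841 (p = 9 + 70*(-55) = 9 - 3850 = -3841)
r(s) = √2*√s (r(s) = √(2*s) = √2*√s)
r(-9)*p = (√2*√(-9))*(-3841) = (√2*(3*I))*(-3841) = (3*I*√2)*(-3841) = -11523*I*√2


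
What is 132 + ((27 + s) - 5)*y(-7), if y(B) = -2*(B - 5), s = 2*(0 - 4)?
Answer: 468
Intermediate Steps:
s = -8 (s = 2*(-4) = -8)
y(B) = 10 - 2*B (y(B) = -2*(-5 + B) = 10 - 2*B)
132 + ((27 + s) - 5)*y(-7) = 132 + ((27 - 8) - 5)*(10 - 2*(-7)) = 132 + (19 - 5)*(10 + 14) = 132 + 14*24 = 132 + 336 = 468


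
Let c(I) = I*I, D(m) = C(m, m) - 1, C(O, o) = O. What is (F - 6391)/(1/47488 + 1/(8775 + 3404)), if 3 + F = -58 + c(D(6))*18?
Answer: -3471294824704/59667 ≈ -5.8178e+7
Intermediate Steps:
D(m) = -1 + m (D(m) = m - 1 = -1 + m)
c(I) = I²
F = 389 (F = -3 + (-58 + (-1 + 6)²*18) = -3 + (-58 + 5²*18) = -3 + (-58 + 25*18) = -3 + (-58 + 450) = -3 + 392 = 389)
(F - 6391)/(1/47488 + 1/(8775 + 3404)) = (389 - 6391)/(1/47488 + 1/(8775 + 3404)) = -6002/(1/47488 + 1/12179) = -6002/59667/578356352 = -6002*578356352/59667 = -3471294824704/59667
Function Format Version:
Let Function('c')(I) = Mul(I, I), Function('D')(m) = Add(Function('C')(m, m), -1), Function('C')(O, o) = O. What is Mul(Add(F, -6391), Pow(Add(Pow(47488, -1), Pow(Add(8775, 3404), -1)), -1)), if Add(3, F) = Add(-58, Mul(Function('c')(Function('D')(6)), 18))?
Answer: Rational(-3471294824704, 59667) ≈ -5.8178e+7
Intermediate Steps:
Function('D')(m) = Add(-1, m) (Function('D')(m) = Add(m, -1) = Add(-1, m))
Function('c')(I) = Pow(I, 2)
F = 389 (F = Add(-3, Add(-58, Mul(Pow(Add(-1, 6), 2), 18))) = Add(-3, Add(-58, Mul(Pow(5, 2), 18))) = Add(-3, Add(-58, Mul(25, 18))) = Add(-3, Add(-58, 450)) = Add(-3, 392) = 389)
Mul(Add(F, -6391), Pow(Add(Pow(47488, -1), Pow(Add(8775, 3404), -1)), -1)) = Mul(Add(389, -6391), Pow(Add(Pow(47488, -1), Pow(Add(8775, 3404), -1)), -1)) = Mul(-6002, Pow(Add(Rational(1, 47488), Pow(12179, -1)), -1)) = Mul(-6002, Pow(Add(Rational(1, 47488), Rational(1, 12179)), -1)) = Mul(-6002, Pow(Rational(59667, 578356352), -1)) = Mul(-6002, Rational(578356352, 59667)) = Rational(-3471294824704, 59667)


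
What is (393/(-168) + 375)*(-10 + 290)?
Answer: 104345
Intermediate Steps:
(393/(-168) + 375)*(-10 + 290) = (393*(-1/168) + 375)*280 = (-131/56 + 375)*280 = (20869/56)*280 = 104345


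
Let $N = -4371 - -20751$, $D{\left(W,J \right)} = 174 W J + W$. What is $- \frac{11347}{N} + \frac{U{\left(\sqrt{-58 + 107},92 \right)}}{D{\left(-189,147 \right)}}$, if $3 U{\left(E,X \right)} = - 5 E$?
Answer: $- \frac{373170731}{538693740} \approx -0.69273$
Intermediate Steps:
$D{\left(W,J \right)} = W + 174 J W$ ($D{\left(W,J \right)} = 174 J W + W = W + 174 J W$)
$N = 16380$ ($N = -4371 + 20751 = 16380$)
$U{\left(E,X \right)} = - \frac{5 E}{3}$ ($U{\left(E,X \right)} = \frac{\left(-5\right) E}{3} = - \frac{5 E}{3}$)
$- \frac{11347}{N} + \frac{U{\left(\sqrt{-58 + 107},92 \right)}}{D{\left(-189,147 \right)}} = - \frac{11347}{16380} + \frac{\left(- \frac{5}{3}\right) \sqrt{-58 + 107}}{\left(-189\right) \left(1 + 174 \cdot 147\right)} = \left(-11347\right) \frac{1}{16380} + \frac{\left(- \frac{5}{3}\right) \sqrt{49}}{\left(-189\right) \left(1 + 25578\right)} = - \frac{1621}{2340} + \frac{\left(- \frac{5}{3}\right) 7}{\left(-189\right) 25579} = - \frac{1621}{2340} - \frac{35}{3 \left(-4834431\right)} = - \frac{1621}{2340} - - \frac{5}{2071899} = - \frac{1621}{2340} + \frac{5}{2071899} = - \frac{373170731}{538693740}$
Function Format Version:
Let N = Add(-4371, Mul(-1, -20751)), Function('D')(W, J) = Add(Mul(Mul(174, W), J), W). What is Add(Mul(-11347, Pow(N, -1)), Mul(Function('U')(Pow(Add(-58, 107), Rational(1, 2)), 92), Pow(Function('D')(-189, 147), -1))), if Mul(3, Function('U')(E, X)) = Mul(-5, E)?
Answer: Rational(-373170731, 538693740) ≈ -0.69273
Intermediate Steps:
Function('D')(W, J) = Add(W, Mul(174, J, W)) (Function('D')(W, J) = Add(Mul(174, J, W), W) = Add(W, Mul(174, J, W)))
N = 16380 (N = Add(-4371, 20751) = 16380)
Function('U')(E, X) = Mul(Rational(-5, 3), E) (Function('U')(E, X) = Mul(Rational(1, 3), Mul(-5, E)) = Mul(Rational(-5, 3), E))
Add(Mul(-11347, Pow(N, -1)), Mul(Function('U')(Pow(Add(-58, 107), Rational(1, 2)), 92), Pow(Function('D')(-189, 147), -1))) = Add(Mul(-11347, Pow(16380, -1)), Mul(Mul(Rational(-5, 3), Pow(Add(-58, 107), Rational(1, 2))), Pow(Mul(-189, Add(1, Mul(174, 147))), -1))) = Add(Mul(-11347, Rational(1, 16380)), Mul(Mul(Rational(-5, 3), Pow(49, Rational(1, 2))), Pow(Mul(-189, Add(1, 25578)), -1))) = Add(Rational(-1621, 2340), Mul(Mul(Rational(-5, 3), 7), Pow(Mul(-189, 25579), -1))) = Add(Rational(-1621, 2340), Mul(Rational(-35, 3), Pow(-4834431, -1))) = Add(Rational(-1621, 2340), Mul(Rational(-35, 3), Rational(-1, 4834431))) = Add(Rational(-1621, 2340), Rational(5, 2071899)) = Rational(-373170731, 538693740)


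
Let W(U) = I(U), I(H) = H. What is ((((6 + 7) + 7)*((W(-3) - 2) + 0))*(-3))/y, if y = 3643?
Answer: 300/3643 ≈ 0.082350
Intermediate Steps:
W(U) = U
((((6 + 7) + 7)*((W(-3) - 2) + 0))*(-3))/y = ((((6 + 7) + 7)*((-3 - 2) + 0))*(-3))/3643 = (((13 + 7)*(-5 + 0))*(-3))*(1/3643) = ((20*(-5))*(-3))*(1/3643) = -100*(-3)*(1/3643) = 300*(1/3643) = 300/3643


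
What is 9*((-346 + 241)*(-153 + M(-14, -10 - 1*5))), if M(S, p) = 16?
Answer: 129465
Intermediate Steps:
9*((-346 + 241)*(-153 + M(-14, -10 - 1*5))) = 9*((-346 + 241)*(-153 + 16)) = 9*(-105*(-137)) = 9*14385 = 129465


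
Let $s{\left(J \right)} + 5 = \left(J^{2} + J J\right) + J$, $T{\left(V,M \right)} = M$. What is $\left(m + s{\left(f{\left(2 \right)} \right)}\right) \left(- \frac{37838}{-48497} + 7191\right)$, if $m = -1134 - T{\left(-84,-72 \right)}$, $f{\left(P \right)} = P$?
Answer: $- \frac{368660211605}{48497} \approx -7.6017 \cdot 10^{6}$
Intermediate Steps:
$s{\left(J \right)} = -5 + J + 2 J^{2}$ ($s{\left(J \right)} = -5 + \left(\left(J^{2} + J J\right) + J\right) = -5 + \left(\left(J^{2} + J^{2}\right) + J\right) = -5 + \left(2 J^{2} + J\right) = -5 + \left(J + 2 J^{2}\right) = -5 + J + 2 J^{2}$)
$m = -1062$ ($m = -1134 - -72 = -1134 + 72 = -1062$)
$\left(m + s{\left(f{\left(2 \right)} \right)}\right) \left(- \frac{37838}{-48497} + 7191\right) = \left(-1062 + \left(-5 + 2 + 2 \cdot 2^{2}\right)\right) \left(- \frac{37838}{-48497} + 7191\right) = \left(-1062 + \left(-5 + 2 + 2 \cdot 4\right)\right) \left(\left(-37838\right) \left(- \frac{1}{48497}\right) + 7191\right) = \left(-1062 + \left(-5 + 2 + 8\right)\right) \left(\frac{37838}{48497} + 7191\right) = \left(-1062 + 5\right) \frac{348779765}{48497} = \left(-1057\right) \frac{348779765}{48497} = - \frac{368660211605}{48497}$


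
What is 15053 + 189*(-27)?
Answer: 9950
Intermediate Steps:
15053 + 189*(-27) = 15053 - 5103 = 9950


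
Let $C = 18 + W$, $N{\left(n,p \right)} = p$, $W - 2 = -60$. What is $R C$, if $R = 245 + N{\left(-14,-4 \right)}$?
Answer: $-9640$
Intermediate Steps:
$W = -58$ ($W = 2 - 60 = -58$)
$R = 241$ ($R = 245 - 4 = 241$)
$C = -40$ ($C = 18 - 58 = -40$)
$R C = 241 \left(-40\right) = -9640$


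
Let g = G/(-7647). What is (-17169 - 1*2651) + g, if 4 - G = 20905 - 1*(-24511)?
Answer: -151518128/7647 ≈ -19814.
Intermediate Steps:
G = -45412 (G = 4 - (20905 - 1*(-24511)) = 4 - (20905 + 24511) = 4 - 1*45416 = 4 - 45416 = -45412)
g = 45412/7647 (g = -45412/(-7647) = -45412*(-1/7647) = 45412/7647 ≈ 5.9385)
(-17169 - 1*2651) + g = (-17169 - 1*2651) + 45412/7647 = (-17169 - 2651) + 45412/7647 = -19820 + 45412/7647 = -151518128/7647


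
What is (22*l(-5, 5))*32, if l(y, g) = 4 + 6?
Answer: 7040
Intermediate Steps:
l(y, g) = 10
(22*l(-5, 5))*32 = (22*10)*32 = 220*32 = 7040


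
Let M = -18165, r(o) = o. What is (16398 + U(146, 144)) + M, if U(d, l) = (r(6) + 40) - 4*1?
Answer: -1725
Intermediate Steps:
U(d, l) = 42 (U(d, l) = (6 + 40) - 4*1 = 46 - 4 = 42)
(16398 + U(146, 144)) + M = (16398 + 42) - 18165 = 16440 - 18165 = -1725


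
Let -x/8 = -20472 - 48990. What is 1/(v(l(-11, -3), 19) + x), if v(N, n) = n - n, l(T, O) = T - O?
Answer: 1/555696 ≈ 1.7995e-6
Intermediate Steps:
v(N, n) = 0
x = 555696 (x = -8*(-20472 - 48990) = -8*(-69462) = 555696)
1/(v(l(-11, -3), 19) + x) = 1/(0 + 555696) = 1/555696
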